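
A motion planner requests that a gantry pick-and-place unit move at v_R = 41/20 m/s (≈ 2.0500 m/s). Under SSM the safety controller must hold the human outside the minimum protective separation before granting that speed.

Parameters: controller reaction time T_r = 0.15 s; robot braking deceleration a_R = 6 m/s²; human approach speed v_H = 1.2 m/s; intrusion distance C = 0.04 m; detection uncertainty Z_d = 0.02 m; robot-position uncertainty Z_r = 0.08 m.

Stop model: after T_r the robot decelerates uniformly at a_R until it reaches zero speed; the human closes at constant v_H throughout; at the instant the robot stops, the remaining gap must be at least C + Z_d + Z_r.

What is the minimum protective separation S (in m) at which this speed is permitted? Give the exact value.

braking lasts T_s = (41/20)/6 = 0.3417 s
robot covers v_R·T_r = 2.0500·0.1500 = 0.3075 m before braking
robot covers 2.0500·0.3417 − ½·6.0000·0.3417² = 0.3502 m while stopping
human over T_r+T_s: 1.2000·(0.1500+0.3417) = 0.5900 m
margins: 0.0400+0.0200+0.0800 = 0.1400 m
S_min ≈ 0.3075+0.3502+0.5900+0.1400  ⇒  S_min = 6661/4800 m

S_min = 6661/4800 m = 1.3877 m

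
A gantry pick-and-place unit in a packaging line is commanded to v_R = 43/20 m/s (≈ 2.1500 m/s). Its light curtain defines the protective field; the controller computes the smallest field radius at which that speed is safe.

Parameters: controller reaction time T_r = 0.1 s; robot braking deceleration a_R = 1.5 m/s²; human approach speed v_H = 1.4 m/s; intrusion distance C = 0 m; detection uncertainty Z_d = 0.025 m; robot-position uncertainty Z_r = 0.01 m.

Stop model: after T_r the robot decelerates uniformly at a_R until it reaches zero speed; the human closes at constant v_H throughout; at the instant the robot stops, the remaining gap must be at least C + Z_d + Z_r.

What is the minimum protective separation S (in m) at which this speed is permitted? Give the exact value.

T_s = v_R/a_R = (43/20)/(3/2) = 1.4333 s
robot in T_r: 2.1500·0.1000 = 0.2150 m
robot covers 2.1500·1.4333 − ½·1.5000·1.4333² = 1.5408 m while stopping
human over T_r+T_s: 1.4000·(0.1000+1.4333) = 2.1467 m
C+Z_d+Z_r = 0.0000+0.0250+0.0100 = 0.0350 m
S_min ≈ 0.2150+1.5408+2.1467+0.0350  ⇒  S_min = 63/16 m

S_min = 63/16 m = 3.9375 m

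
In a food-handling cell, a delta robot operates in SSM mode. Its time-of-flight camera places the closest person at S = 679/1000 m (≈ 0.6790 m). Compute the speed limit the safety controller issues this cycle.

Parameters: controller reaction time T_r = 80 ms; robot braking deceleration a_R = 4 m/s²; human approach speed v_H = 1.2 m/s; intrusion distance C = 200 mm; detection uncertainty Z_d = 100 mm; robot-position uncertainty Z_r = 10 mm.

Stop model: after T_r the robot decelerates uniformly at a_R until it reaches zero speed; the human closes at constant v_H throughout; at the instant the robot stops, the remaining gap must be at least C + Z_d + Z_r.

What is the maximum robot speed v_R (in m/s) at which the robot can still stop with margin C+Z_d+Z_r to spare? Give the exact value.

quadratic (1/8)·v² + (19/50)·v + (-273/1000) = 0
  disc = (19/50)² − 4·(1/8)·(-273/1000) = 2809/10000 ; √disc = 53/100
  v_R = (−(19/50) + 53/100) / (2·(1/8)) = 3/5 m/s
check:
stop time T_s = (3/5)/4 = 0.1500 s
robot in T_r: 0.6000·0.0800 = 0.0480 m
braking distance = 0.6000²/(2·4.0000) = 0.0450 m
human closes 1.2000·0.2300 = 0.2760 m
C+Z_d+Z_r = 0.2000+0.1000+0.0100 = 0.3100 m
sum ≈ 0.0480+0.0450+0.2760+0.3100 ≈ 0.6790 m = S ✓

v_R_max = 3/5 m/s = 0.6000 m/s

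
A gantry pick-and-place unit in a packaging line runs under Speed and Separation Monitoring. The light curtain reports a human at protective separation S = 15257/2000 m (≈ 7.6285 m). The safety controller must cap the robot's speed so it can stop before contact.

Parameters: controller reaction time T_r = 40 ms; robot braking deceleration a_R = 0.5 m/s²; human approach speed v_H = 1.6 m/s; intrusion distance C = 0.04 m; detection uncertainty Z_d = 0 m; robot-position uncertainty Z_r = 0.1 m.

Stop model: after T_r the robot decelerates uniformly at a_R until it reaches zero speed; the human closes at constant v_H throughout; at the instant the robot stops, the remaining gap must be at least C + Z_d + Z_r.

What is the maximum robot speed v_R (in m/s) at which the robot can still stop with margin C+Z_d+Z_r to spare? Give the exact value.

collect terms ⇒ (1)·v_R² + (81/25)·v_R + (-14849/2000) = 0
  disc = (81/25)² − 4·(1)·(-14849/2000) = 100489/2500 ; √disc = 317/50
  v_R = (−(81/25) + 317/50) / (2·(1)) = 31/20 m/s
check:
braking lasts T_s = (31/20)/(1/2) = 3.1000 s
reaction-phase robot travel = 1.5500·0.0400 = 0.0620 m
robot covers 1.5500·3.1000 − ½·0.5000·3.1000² = 2.4025 m while stopping
human closes 1.6000·3.1400 = 5.0240 m
C+Z_d+Z_r = 0.0400+0.0000+0.1000 = 0.1400 m
sum ≈ 0.0620+2.4025+5.0240+0.1400 ≈ 7.6285 m = S ✓

v_R_max = 31/20 m/s = 1.5500 m/s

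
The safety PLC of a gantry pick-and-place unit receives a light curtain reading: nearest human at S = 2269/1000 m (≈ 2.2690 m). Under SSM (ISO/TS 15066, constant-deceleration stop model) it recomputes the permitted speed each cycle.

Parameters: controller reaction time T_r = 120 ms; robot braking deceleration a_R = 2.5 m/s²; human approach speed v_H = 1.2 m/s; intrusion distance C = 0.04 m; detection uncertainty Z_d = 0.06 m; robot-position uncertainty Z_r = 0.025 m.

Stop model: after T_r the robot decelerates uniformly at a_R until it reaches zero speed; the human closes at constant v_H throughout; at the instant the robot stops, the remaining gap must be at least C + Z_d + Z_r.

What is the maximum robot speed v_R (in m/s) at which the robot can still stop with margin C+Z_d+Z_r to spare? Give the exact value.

v_R_max = 2 m/s = 2.0000 m/s

quadratic (1/5)·v² + (3/5)·v + (-2) = 0
  disc = (3/5)² − 4·(1/5)·(-2) = 49/25 ; √disc = 7/5
  v_R = (−(3/5) + 7/5) / (2·(1/5)) = 2 m/s
check:
braking lasts T_s = 2/(5/2) = 0.8000 s
robot covers v_R·T_r = 2.0000·0.1200 = 0.2400 m before braking
robot under decel: 2.0000²/(2·2.5000) = 0.8000 m
human over T_r+T_s: 1.2000·(0.1200+0.8000) = 1.1040 m
margins: 0.0400+0.0600+0.0250 = 0.1250 m
sum ≈ 0.2400+0.8000+1.1040+0.1250 ≈ 2.2690 m = S ✓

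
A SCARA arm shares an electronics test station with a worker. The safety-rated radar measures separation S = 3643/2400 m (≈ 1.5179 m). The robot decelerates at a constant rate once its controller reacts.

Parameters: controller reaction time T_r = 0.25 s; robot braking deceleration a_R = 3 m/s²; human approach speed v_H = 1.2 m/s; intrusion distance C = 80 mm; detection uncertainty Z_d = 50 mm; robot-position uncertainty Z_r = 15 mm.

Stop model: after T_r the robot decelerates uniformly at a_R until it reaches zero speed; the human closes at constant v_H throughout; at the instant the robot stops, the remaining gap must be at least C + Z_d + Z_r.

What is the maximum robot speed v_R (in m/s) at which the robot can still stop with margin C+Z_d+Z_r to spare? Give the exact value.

quadratic (1/6)·v² + (13/20)·v + (-103/96) = 0
  disc = (13/20)² − 4·(1/6)·(-103/96) = 256/225 ; √disc = 16/15
  v_R = (−(13/20) + 16/15) / (2·(1/6)) = 5/4 m/s
check:
braking lasts T_s = (5/4)/3 = 0.4167 s
robot in T_r: 1.2500·0.2500 = 0.3125 m
robot covers 1.2500·0.4167 − ½·3.0000·0.4167² = 0.2604 m while stopping
human over T_r+T_s: 1.2000·(0.2500+0.4167) = 0.8000 m
C+Z_d+Z_r = 0.0800+0.0500+0.0150 = 0.1450 m
sum ≈ 0.3125+0.2604+0.8000+0.1450 ≈ 1.5179 m = S ✓

v_R_max = 5/4 m/s = 1.2500 m/s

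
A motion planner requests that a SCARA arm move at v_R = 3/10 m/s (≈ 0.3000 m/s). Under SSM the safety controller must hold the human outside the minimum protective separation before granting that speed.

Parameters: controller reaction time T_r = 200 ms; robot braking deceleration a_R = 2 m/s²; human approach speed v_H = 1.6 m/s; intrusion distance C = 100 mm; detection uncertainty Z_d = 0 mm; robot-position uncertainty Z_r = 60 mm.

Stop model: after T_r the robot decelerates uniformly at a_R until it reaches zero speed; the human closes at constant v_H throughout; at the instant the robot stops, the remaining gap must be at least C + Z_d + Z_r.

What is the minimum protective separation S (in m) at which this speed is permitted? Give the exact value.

braking lasts T_s = (3/10)/2 = 0.1500 s
robot covers v_R·T_r = 0.3000·0.2000 = 0.0600 m before braking
braking distance = 0.3000²/(2·2.0000) = 0.0225 m
human closes 1.6000·0.3500 = 0.5600 m
residual clearance needed = 0.1000+0.0000+0.0600 = 0.1600 m
S_min ≈ 0.0600+0.0225+0.5600+0.1600  ⇒  S_min = 321/400 m

S_min = 321/400 m = 0.8025 m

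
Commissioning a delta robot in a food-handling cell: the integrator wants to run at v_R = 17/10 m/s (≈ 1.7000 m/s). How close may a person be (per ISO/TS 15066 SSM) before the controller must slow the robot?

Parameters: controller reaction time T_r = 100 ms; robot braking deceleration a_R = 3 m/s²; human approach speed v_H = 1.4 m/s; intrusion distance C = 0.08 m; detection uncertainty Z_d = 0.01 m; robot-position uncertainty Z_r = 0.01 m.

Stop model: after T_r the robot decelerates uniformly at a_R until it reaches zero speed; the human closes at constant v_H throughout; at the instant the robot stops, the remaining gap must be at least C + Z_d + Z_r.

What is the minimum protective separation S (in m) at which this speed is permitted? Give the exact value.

stop time T_s = (17/10)/3 = 0.5667 s
robot covers v_R·T_r = 1.7000·0.1000 = 0.1700 m before braking
robot under decel: 1.7000²/(2·3.0000) = 0.4817 m
human over T_r+T_s: 1.4000·(0.1000+0.5667) = 0.9333 m
C+Z_d+Z_r = 0.0800+0.0100+0.0100 = 0.1000 m
S_min ≈ 0.1700+0.4817+0.9333+0.1000  ⇒  S_min = 337/200 m

S_min = 337/200 m = 1.6850 m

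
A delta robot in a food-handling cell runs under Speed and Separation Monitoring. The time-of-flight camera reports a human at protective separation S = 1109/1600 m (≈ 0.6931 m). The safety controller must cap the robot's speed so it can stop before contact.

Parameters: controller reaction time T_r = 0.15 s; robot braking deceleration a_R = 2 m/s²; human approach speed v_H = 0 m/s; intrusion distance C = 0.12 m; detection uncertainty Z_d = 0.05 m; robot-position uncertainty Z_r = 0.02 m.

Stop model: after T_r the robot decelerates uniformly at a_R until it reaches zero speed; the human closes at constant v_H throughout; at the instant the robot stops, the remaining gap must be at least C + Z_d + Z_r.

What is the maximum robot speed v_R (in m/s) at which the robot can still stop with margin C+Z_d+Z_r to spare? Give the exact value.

at the boundary: (1/4)·v² + (3/20)·v + (-161/320) = 0
  disc = (3/20)² − 4·(1/4)·(-161/320) = 841/1600 ; √disc = 29/40
  v_R = (−(3/20) + 29/40) / (2·(1/4)) = 23/20 m/s
check:
braking lasts T_s = (23/20)/2 = 0.5750 s
robot in T_r: 1.1500·0.1500 = 0.1725 m
robot under decel: 1.1500²/(2·2.0000) = 0.3306 m
human over T_r+T_s: 0.0000·(0.1500+0.5750) = 0.0000 m
residual clearance needed = 0.1200+0.0500+0.0200 = 0.1900 m
sum ≈ 0.1725+0.3306+0.0000+0.1900 ≈ 0.6931 m = S ✓

v_R_max = 23/20 m/s = 1.1500 m/s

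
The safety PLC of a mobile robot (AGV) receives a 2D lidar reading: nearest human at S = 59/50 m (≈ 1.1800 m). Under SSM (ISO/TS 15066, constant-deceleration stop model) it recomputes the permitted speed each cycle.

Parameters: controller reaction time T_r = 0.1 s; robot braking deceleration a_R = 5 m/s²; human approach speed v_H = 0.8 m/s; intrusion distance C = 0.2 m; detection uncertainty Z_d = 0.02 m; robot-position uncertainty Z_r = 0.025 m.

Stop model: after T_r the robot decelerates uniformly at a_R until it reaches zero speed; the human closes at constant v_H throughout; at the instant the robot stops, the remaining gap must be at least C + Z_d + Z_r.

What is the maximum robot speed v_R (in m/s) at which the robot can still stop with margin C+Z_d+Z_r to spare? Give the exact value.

at the boundary: (1/10)·v² + (13/50)·v + (-171/200) = 0
  disc = (13/50)² − 4·(1/10)·(-171/200) = 256/625 ; √disc = 16/25
  v_R = (−(13/50) + 16/25) / (2·(1/10)) = 19/10 m/s
check:
T_s = v_R/a_R = (19/10)/5 = 0.3800 s
robot covers v_R·T_r = 1.9000·0.1000 = 0.1900 m before braking
robot under decel: 1.9000²/(2·5.0000) = 0.3610 m
human closes 0.8000·0.4800 = 0.3840 m
margins: 0.2000+0.0200+0.0250 = 0.2450 m
sum ≈ 0.1900+0.3610+0.3840+0.2450 ≈ 1.1800 m = S ✓

v_R_max = 19/10 m/s = 1.9000 m/s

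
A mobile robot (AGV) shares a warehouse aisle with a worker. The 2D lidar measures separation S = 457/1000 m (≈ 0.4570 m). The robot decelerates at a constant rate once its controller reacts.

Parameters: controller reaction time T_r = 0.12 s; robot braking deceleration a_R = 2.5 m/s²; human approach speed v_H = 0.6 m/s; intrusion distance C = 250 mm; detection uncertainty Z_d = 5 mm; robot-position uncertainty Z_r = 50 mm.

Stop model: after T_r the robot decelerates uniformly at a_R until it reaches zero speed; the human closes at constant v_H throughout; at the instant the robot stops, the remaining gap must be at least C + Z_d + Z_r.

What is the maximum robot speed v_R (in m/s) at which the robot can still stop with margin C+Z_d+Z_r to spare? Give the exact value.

v_R_max = 1/5 m/s = 0.2000 m/s

at the boundary: (1/5)·v² + (9/25)·v + (-2/25) = 0
  disc = (9/25)² − 4·(1/5)·(-2/25) = 121/625 ; √disc = 11/25
  v_R = (−(9/25) + 11/25) / (2·(1/5)) = 1/5 m/s
check:
T_s = v_R/a_R = (1/5)/(5/2) = 0.0800 s
robot covers v_R·T_r = 0.2000·0.1200 = 0.0240 m before braking
braking distance = 0.2000²/(2·2.5000) = 0.0080 m
human closes 0.6000·0.2000 = 0.1200 m
C+Z_d+Z_r = 0.2500+0.0050+0.0500 = 0.3050 m
sum ≈ 0.0240+0.0080+0.1200+0.3050 ≈ 0.4570 m = S ✓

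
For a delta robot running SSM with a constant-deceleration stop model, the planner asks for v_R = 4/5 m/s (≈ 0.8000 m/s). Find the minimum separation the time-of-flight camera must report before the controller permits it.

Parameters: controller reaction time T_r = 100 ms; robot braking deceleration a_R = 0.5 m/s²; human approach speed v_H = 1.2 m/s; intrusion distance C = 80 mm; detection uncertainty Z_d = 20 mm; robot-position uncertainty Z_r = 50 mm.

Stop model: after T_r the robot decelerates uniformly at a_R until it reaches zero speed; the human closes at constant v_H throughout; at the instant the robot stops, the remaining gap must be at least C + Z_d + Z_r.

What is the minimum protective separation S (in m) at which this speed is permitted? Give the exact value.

stop time T_s = (4/5)/(1/2) = 1.6000 s
reaction-phase robot travel = 0.8000·0.1000 = 0.0800 m
robot under decel: 0.8000²/(2·0.5000) = 0.6400 m
person approaches 1.2000·(0.1000+1.6000) = 2.0400 m
C+Z_d+Z_r = 0.0800+0.0200+0.0500 = 0.1500 m
S_min ≈ 0.0800+0.6400+2.0400+0.1500  ⇒  S_min = 291/100 m

S_min = 291/100 m = 2.9100 m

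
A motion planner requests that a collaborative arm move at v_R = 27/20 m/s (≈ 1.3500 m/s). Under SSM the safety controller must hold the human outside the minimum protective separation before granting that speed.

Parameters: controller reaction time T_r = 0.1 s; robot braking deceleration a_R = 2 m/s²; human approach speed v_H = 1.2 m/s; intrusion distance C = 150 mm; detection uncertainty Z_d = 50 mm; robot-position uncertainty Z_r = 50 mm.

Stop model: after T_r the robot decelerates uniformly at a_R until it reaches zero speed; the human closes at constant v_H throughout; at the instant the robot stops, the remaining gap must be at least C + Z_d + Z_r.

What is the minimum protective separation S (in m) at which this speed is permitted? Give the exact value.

T_s = v_R/a_R = (27/20)/2 = 0.6750 s
reaction-phase robot travel = 1.3500·0.1000 = 0.1350 m
braking distance = 1.3500²/(2·2.0000) = 0.4556 m
person approaches 1.2000·(0.1000+0.6750) = 0.9300 m
C+Z_d+Z_r = 0.1500+0.0500+0.0500 = 0.2500 m
S_min ≈ 0.1350+0.4556+0.9300+0.2500  ⇒  S_min = 2833/1600 m

S_min = 2833/1600 m = 1.7706 m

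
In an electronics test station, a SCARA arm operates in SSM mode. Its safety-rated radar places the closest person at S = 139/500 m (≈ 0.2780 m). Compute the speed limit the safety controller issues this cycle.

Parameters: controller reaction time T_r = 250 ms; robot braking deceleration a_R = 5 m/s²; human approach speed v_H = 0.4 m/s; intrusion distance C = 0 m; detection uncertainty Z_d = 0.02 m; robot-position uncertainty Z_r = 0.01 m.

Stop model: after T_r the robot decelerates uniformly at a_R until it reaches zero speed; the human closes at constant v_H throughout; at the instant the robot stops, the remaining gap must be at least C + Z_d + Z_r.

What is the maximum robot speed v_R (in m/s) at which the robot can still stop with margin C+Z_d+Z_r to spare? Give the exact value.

at the boundary: (1/10)·v² + (33/100)·v + (-37/250) = 0
  disc = (33/100)² − 4·(1/10)·(-37/250) = 1681/10000 ; √disc = 41/100
  v_R = (−(33/100) + 41/100) / (2·(1/10)) = 2/5 m/s
check:
stop time T_s = (2/5)/5 = 0.0800 s
reaction-phase robot travel = 0.4000·0.2500 = 0.1000 m
robot under decel: 0.4000²/(2·5.0000) = 0.0160 m
person approaches 0.4000·(0.2500+0.0800) = 0.1320 m
residual clearance needed = 0.0000+0.0200+0.0100 = 0.0300 m
sum ≈ 0.1000+0.0160+0.1320+0.0300 ≈ 0.2780 m = S ✓

v_R_max = 2/5 m/s = 0.4000 m/s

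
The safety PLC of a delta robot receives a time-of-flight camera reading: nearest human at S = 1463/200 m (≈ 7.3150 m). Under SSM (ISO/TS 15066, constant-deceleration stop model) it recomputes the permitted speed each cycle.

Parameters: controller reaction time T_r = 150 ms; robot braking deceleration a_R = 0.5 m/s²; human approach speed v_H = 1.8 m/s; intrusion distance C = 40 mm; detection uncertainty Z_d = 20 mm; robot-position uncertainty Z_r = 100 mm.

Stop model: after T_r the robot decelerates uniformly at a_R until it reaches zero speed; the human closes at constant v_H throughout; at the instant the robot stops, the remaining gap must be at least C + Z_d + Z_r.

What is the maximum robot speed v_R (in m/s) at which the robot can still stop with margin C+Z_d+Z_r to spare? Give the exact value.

v_R_max = 27/20 m/s = 1.3500 m/s

quadratic (1)·v² + (15/4)·v + (-1377/200) = 0
  disc = (15/4)² − 4·(1)·(-1377/200) = 16641/400 ; √disc = 129/20
  v_R = (−(15/4) + 129/20) / (2·(1)) = 27/20 m/s
check:
T_s = v_R/a_R = (27/20)/(1/2) = 2.7000 s
robot in T_r: 1.3500·0.1500 = 0.2025 m
robot under decel: 1.3500²/(2·0.5000) = 1.8225 m
person approaches 1.8000·(0.1500+2.7000) = 5.1300 m
margins: 0.0400+0.0200+0.1000 = 0.1600 m
sum ≈ 0.2025+1.8225+5.1300+0.1600 ≈ 7.3150 m = S ✓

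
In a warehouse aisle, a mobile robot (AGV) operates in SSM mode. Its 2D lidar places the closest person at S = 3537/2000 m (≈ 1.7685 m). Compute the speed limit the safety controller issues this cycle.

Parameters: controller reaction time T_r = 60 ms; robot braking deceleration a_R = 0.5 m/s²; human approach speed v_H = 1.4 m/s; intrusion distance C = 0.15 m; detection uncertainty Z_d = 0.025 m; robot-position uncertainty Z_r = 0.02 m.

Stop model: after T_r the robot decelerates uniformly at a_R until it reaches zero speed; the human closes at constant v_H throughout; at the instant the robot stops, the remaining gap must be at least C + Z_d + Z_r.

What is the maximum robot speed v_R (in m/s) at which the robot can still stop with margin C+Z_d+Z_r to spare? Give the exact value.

v_R_max = 9/20 m/s = 0.4500 m/s

quadratic (1)·v² + (143/50)·v + (-2979/2000) = 0
  disc = (143/50)² − 4·(1)·(-2979/2000) = 8836/625 ; √disc = 94/25
  v_R = (−(143/50) + 94/25) / (2·(1)) = 9/20 m/s
check:
stop time T_s = (9/20)/(1/2) = 0.9000 s
reaction-phase robot travel = 0.4500·0.0600 = 0.0270 m
robot under decel: 0.4500²/(2·0.5000) = 0.2025 m
person approaches 1.4000·(0.0600+0.9000) = 1.3440 m
residual clearance needed = 0.1500+0.0250+0.0200 = 0.1950 m
sum ≈ 0.0270+0.2025+1.3440+0.1950 ≈ 1.7685 m = S ✓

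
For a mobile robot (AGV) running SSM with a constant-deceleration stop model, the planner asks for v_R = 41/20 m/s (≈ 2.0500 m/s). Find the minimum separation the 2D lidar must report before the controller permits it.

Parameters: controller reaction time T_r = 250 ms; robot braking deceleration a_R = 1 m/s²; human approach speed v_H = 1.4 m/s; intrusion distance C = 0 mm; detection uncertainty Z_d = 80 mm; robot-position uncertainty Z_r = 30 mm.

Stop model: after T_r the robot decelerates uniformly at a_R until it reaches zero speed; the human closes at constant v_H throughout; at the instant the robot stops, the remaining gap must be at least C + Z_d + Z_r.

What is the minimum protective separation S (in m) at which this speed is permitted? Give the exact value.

stop time T_s = (41/20)/1 = 2.0500 s
reaction-phase robot travel = 2.0500·0.2500 = 0.5125 m
robot under decel: 2.0500²/(2·1.0000) = 2.1012 m
person approaches 1.4000·(0.2500+2.0500) = 3.2200 m
residual clearance needed = 0.0000+0.0800+0.0300 = 0.1100 m
S_min ≈ 0.5125+2.1012+3.2200+0.1100  ⇒  S_min = 951/160 m

S_min = 951/160 m = 5.9437 m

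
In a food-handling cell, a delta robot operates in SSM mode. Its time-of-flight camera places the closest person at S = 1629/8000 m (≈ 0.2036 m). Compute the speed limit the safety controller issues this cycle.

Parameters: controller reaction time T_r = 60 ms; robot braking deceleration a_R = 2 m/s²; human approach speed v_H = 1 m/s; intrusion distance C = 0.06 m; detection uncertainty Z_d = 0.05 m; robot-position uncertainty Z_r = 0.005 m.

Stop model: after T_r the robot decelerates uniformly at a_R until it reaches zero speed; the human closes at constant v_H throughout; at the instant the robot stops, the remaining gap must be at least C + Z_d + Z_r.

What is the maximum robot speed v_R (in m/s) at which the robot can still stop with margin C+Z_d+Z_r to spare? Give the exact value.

v_R_max = 1/20 m/s = 0.0500 m/s

collect terms ⇒ (1/4)·v_R² + (14/25)·v_R + (-229/8000) = 0
  disc = (14/25)² − 4·(1/4)·(-229/8000) = 13689/40000 ; √disc = 117/200
  v_R = (−(14/25) + 117/200) / (2·(1/4)) = 1/20 m/s
check:
stop time T_s = (1/20)/2 = 0.0250 s
reaction-phase robot travel = 0.0500·0.0600 = 0.0030 m
robot under decel: 0.0500²/(2·2.0000) = 0.0006 m
person approaches 1.0000·(0.0600+0.0250) = 0.0850 m
margins: 0.0600+0.0500+0.0050 = 0.1150 m
sum ≈ 0.0030+0.0006+0.0850+0.1150 ≈ 0.2036 m = S ✓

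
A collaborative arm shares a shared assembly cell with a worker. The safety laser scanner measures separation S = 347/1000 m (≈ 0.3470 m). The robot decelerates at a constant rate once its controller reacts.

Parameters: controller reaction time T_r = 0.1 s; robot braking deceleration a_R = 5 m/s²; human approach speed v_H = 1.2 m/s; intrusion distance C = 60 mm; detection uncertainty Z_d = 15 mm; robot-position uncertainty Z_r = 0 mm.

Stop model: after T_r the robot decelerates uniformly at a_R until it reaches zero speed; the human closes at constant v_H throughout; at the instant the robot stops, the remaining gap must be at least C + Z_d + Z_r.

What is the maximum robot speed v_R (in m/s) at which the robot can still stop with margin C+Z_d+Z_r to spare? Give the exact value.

at the boundary: (1/10)·v² + (17/50)·v + (-19/125) = 0
  disc = (17/50)² − 4·(1/10)·(-19/125) = 441/2500 ; √disc = 21/50
  v_R = (−(17/50) + 21/50) / (2·(1/10)) = 2/5 m/s
check:
T_s = v_R/a_R = (2/5)/5 = 0.0800 s
robot covers v_R·T_r = 0.4000·0.1000 = 0.0400 m before braking
braking distance = 0.4000²/(2·5.0000) = 0.0160 m
person approaches 1.2000·(0.1000+0.0800) = 0.2160 m
C+Z_d+Z_r = 0.0600+0.0150+0.0000 = 0.0750 m
sum ≈ 0.0400+0.0160+0.2160+0.0750 ≈ 0.3470 m = S ✓

v_R_max = 2/5 m/s = 0.4000 m/s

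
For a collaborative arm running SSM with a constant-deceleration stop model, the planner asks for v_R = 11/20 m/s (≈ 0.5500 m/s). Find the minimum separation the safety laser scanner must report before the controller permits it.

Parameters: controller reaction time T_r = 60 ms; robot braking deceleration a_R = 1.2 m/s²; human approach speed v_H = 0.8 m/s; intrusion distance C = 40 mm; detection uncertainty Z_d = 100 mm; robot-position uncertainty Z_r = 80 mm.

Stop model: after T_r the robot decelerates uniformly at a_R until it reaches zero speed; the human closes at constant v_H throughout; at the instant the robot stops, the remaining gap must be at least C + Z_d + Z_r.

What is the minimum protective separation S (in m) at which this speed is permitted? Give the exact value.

S_min = 19049/24000 m = 0.7937 m

T_s = v_R/a_R = (11/20)/(6/5) = 0.4583 s
robot in T_r: 0.5500·0.0600 = 0.0330 m
braking distance = 0.5500²/(2·1.2000) = 0.1260 m
person approaches 0.8000·(0.0600+0.4583) = 0.4147 m
C+Z_d+Z_r = 0.0400+0.1000+0.0800 = 0.2200 m
S_min ≈ 0.0330+0.1260+0.4147+0.2200  ⇒  S_min = 19049/24000 m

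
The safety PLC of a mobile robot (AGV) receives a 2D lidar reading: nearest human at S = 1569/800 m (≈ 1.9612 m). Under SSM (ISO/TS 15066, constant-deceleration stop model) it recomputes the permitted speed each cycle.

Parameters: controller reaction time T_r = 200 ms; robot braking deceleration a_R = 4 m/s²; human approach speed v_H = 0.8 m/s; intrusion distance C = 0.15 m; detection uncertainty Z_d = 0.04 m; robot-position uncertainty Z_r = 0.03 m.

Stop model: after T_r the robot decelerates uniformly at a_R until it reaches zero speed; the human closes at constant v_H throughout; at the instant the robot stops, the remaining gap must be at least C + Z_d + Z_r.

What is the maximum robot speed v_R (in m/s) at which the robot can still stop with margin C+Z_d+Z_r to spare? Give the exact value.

at the boundary: (1/8)·v² + (2/5)·v + (-253/160) = 0
  disc = (2/5)² − 4·(1/8)·(-253/160) = 1521/1600 ; √disc = 39/40
  v_R = (−(2/5) + 39/40) / (2·(1/8)) = 23/10 m/s
check:
T_s = v_R/a_R = (23/10)/4 = 0.5750 s
robot covers v_R·T_r = 2.3000·0.2000 = 0.4600 m before braking
robot under decel: 2.3000²/(2·4.0000) = 0.6613 m
person approaches 0.8000·(0.2000+0.5750) = 0.6200 m
margins: 0.1500+0.0400+0.0300 = 0.2200 m
sum ≈ 0.4600+0.6613+0.6200+0.2200 ≈ 1.9612 m = S ✓

v_R_max = 23/10 m/s = 2.3000 m/s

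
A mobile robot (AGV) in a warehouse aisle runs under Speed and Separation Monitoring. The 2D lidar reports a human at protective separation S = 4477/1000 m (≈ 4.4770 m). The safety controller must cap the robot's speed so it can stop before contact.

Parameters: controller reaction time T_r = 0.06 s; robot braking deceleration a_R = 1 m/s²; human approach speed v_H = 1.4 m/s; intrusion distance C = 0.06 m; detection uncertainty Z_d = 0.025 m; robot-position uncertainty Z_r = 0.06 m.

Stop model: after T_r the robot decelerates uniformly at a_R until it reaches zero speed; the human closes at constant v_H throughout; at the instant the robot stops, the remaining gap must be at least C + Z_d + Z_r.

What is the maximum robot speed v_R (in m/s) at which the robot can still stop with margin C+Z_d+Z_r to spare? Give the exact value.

v_R_max = 9/5 m/s = 1.8000 m/s

quadratic (1/2)·v² + (73/50)·v + (-531/125) = 0
  disc = (73/50)² − 4·(1/2)·(-531/125) = 26569/2500 ; √disc = 163/50
  v_R = (−(73/50) + 163/50) / (2·(1/2)) = 9/5 m/s
check:
T_s = v_R/a_R = (9/5)/1 = 1.8000 s
reaction-phase robot travel = 1.8000·0.0600 = 0.1080 m
robot covers 1.8000·1.8000 − ½·1.0000·1.8000² = 1.6200 m while stopping
human closes 1.4000·1.8600 = 2.6040 m
margins: 0.0600+0.0250+0.0600 = 0.1450 m
sum ≈ 0.1080+1.6200+2.6040+0.1450 ≈ 4.4770 m = S ✓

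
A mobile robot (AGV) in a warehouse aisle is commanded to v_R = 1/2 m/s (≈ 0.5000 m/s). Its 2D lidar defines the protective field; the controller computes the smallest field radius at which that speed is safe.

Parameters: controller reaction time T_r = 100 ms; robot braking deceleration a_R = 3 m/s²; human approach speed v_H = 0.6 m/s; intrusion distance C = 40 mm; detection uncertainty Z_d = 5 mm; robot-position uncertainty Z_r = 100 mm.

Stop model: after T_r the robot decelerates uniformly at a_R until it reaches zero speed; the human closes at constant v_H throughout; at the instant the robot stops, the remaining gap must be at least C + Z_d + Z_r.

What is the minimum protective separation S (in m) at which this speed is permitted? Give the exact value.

S_min = 119/300 m = 0.3967 m

braking lasts T_s = (1/2)/3 = 0.1667 s
robot covers v_R·T_r = 0.5000·0.1000 = 0.0500 m before braking
robot under decel: 0.5000²/(2·3.0000) = 0.0417 m
human over T_r+T_s: 0.6000·(0.1000+0.1667) = 0.1600 m
C+Z_d+Z_r = 0.0400+0.0050+0.1000 = 0.1450 m
S_min ≈ 0.0500+0.0417+0.1600+0.1450  ⇒  S_min = 119/300 m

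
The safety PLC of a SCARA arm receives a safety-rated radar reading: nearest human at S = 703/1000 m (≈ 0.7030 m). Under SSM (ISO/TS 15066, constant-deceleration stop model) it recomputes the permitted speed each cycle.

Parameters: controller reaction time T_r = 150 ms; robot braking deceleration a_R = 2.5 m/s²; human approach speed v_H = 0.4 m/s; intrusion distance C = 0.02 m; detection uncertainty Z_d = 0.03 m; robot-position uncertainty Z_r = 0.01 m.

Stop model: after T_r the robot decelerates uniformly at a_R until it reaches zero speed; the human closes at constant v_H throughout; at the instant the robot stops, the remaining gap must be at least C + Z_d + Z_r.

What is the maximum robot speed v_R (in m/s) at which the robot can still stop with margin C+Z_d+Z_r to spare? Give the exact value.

at the boundary: (1/5)·v² + (31/100)·v + (-583/1000) = 0
  disc = (31/100)² − 4·(1/5)·(-583/1000) = 9/16 ; √disc = 3/4
  v_R = (−(31/100) + 3/4) / (2·(1/5)) = 11/10 m/s
check:
braking lasts T_s = (11/10)/(5/2) = 0.4400 s
robot in T_r: 1.1000·0.1500 = 0.1650 m
robot under decel: 1.1000²/(2·2.5000) = 0.2420 m
human closes 0.4000·0.5900 = 0.2360 m
residual clearance needed = 0.0200+0.0300+0.0100 = 0.0600 m
sum ≈ 0.1650+0.2420+0.2360+0.0600 ≈ 0.7030 m = S ✓

v_R_max = 11/10 m/s = 1.1000 m/s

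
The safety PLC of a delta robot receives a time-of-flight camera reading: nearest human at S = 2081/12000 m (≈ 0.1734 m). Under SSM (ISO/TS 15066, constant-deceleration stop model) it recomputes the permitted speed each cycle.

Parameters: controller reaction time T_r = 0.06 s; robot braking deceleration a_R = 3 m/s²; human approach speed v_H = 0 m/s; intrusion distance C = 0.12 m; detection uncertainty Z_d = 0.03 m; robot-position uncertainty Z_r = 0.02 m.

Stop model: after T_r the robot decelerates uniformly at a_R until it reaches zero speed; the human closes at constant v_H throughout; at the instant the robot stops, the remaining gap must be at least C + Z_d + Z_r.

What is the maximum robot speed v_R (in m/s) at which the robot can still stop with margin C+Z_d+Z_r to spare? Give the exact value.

v_R_max = 1/20 m/s = 0.0500 m/s

quadratic (1/6)·v² + (3/50)·v + (-41/12000) = 0
  disc = (3/50)² − 4·(1/6)·(-41/12000) = 529/90000 ; √disc = 23/300
  v_R = (−(3/50) + 23/300) / (2·(1/6)) = 1/20 m/s
check:
T_s = v_R/a_R = (1/20)/3 = 0.0167 s
robot covers v_R·T_r = 0.0500·0.0600 = 0.0030 m before braking
braking distance = 0.0500²/(2·3.0000) = 0.0004 m
human over T_r+T_s: 0.0000·(0.0600+0.0167) = 0.0000 m
C+Z_d+Z_r = 0.1200+0.0300+0.0200 = 0.1700 m
sum ≈ 0.0030+0.0004+0.0000+0.1700 ≈ 0.1734 m = S ✓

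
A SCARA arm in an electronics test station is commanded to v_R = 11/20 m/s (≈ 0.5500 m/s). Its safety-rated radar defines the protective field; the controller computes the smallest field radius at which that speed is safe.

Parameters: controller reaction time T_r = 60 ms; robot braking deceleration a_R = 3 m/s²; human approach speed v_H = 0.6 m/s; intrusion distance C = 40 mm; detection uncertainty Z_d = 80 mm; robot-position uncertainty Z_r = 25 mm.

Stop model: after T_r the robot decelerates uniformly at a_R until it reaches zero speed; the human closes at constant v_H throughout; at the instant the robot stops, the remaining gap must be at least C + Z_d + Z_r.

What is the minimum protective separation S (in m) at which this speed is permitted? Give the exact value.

S_min = 4493/12000 m = 0.3744 m

stop time T_s = (11/20)/3 = 0.1833 s
robot in T_r: 0.5500·0.0600 = 0.0330 m
braking distance = 0.5500²/(2·3.0000) = 0.0504 m
human over T_r+T_s: 0.6000·(0.0600+0.1833) = 0.1460 m
margins: 0.0400+0.0800+0.0250 = 0.1450 m
S_min ≈ 0.0330+0.0504+0.1460+0.1450  ⇒  S_min = 4493/12000 m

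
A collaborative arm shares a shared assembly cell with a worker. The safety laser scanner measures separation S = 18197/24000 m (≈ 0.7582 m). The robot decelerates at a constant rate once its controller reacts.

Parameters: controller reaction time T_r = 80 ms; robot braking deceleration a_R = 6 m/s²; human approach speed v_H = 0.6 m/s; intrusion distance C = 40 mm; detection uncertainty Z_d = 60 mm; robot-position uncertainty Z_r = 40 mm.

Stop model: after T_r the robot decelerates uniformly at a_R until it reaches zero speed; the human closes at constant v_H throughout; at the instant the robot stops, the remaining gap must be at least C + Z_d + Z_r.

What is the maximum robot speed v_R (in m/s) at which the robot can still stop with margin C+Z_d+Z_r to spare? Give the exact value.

collect terms ⇒ (1/12)·v_R² + (9/50)·v_R + (-2737/4800) = 0
  disc = (9/50)² − 4·(1/12)·(-2737/4800) = 80089/360000 ; √disc = 283/600
  v_R = (−(9/50) + 283/600) / (2·(1/12)) = 7/4 m/s
check:
braking lasts T_s = (7/4)/6 = 0.2917 s
robot covers v_R·T_r = 1.7500·0.0800 = 0.1400 m before braking
robot under decel: 1.7500²/(2·6.0000) = 0.2552 m
human closes 0.6000·0.3717 = 0.2230 m
C+Z_d+Z_r = 0.0400+0.0600+0.0400 = 0.1400 m
sum ≈ 0.1400+0.2552+0.2230+0.1400 ≈ 0.7582 m = S ✓

v_R_max = 7/4 m/s = 1.7500 m/s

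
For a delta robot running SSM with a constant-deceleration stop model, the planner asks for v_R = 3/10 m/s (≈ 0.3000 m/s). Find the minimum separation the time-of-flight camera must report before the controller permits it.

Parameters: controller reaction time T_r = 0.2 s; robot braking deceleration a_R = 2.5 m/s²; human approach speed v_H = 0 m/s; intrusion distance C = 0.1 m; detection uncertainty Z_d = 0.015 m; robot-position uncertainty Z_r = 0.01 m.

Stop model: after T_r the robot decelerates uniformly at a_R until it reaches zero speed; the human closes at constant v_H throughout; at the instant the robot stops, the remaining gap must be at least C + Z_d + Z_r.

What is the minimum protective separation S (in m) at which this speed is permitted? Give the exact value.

S_min = 203/1000 m = 0.2030 m

stop time T_s = (3/10)/(5/2) = 0.1200 s
reaction-phase robot travel = 0.3000·0.2000 = 0.0600 m
robot covers 0.3000·0.1200 − ½·2.5000·0.1200² = 0.0180 m while stopping
human over T_r+T_s: 0.0000·(0.2000+0.1200) = 0.0000 m
residual clearance needed = 0.1000+0.0150+0.0100 = 0.1250 m
S_min ≈ 0.0600+0.0180+0.0000+0.1250  ⇒  S_min = 203/1000 m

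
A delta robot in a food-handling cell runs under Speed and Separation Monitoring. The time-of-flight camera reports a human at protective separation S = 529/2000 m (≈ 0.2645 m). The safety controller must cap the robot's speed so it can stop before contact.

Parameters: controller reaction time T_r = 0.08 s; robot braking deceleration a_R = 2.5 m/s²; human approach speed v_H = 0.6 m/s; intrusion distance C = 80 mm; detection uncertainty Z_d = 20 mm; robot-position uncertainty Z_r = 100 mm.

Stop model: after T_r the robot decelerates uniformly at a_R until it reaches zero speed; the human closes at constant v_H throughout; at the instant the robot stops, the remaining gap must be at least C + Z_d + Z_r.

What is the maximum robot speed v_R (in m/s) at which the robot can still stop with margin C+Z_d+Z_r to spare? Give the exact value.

collect terms ⇒ (1/5)·v_R² + (8/25)·v_R + (-33/2000) = 0
  disc = (8/25)² − 4·(1/5)·(-33/2000) = 289/2500 ; √disc = 17/50
  v_R = (−(8/25) + 17/50) / (2·(1/5)) = 1/20 m/s
check:
T_s = v_R/a_R = (1/20)/(5/2) = 0.0200 s
robot in T_r: 0.0500·0.0800 = 0.0040 m
robot under decel: 0.0500²/(2·2.5000) = 0.0005 m
human over T_r+T_s: 0.6000·(0.0800+0.0200) = 0.0600 m
C+Z_d+Z_r = 0.0800+0.0200+0.1000 = 0.2000 m
sum ≈ 0.0040+0.0005+0.0600+0.2000 ≈ 0.2645 m = S ✓

v_R_max = 1/20 m/s = 0.0500 m/s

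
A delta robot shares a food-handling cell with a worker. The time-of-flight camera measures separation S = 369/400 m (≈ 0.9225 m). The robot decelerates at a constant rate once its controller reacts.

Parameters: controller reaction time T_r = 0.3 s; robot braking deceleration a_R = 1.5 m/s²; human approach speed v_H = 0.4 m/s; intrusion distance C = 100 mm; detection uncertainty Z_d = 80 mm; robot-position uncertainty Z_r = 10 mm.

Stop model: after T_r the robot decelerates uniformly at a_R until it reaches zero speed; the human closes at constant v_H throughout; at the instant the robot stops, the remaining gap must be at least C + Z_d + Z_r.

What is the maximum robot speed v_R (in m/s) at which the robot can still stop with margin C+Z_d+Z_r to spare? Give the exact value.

v_R_max = 3/4 m/s = 0.7500 m/s

quadratic (1/3)·v² + (17/30)·v + (-49/80) = 0
  disc = (17/30)² − 4·(1/3)·(-49/80) = 256/225 ; √disc = 16/15
  v_R = (−(17/30) + 16/15) / (2·(1/3)) = 3/4 m/s
check:
stop time T_s = (3/4)/(3/2) = 0.5000 s
robot in T_r: 0.7500·0.3000 = 0.2250 m
robot under decel: 0.7500²/(2·1.5000) = 0.1875 m
human over T_r+T_s: 0.4000·(0.3000+0.5000) = 0.3200 m
C+Z_d+Z_r = 0.1000+0.0800+0.0100 = 0.1900 m
sum ≈ 0.2250+0.1875+0.3200+0.1900 ≈ 0.9225 m = S ✓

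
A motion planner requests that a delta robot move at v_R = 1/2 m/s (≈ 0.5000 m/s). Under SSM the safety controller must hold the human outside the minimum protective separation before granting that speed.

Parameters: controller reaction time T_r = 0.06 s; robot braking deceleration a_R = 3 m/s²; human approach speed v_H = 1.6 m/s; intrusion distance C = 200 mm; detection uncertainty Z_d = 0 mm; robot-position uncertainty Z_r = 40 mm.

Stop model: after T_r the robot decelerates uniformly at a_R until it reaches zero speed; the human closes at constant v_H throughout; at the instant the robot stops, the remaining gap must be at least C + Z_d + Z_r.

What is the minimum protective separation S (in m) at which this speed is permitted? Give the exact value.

stop time T_s = (1/2)/3 = 0.1667 s
robot in T_r: 0.5000·0.0600 = 0.0300 m
braking distance = 0.5000²/(2·3.0000) = 0.0417 m
person approaches 1.6000·(0.0600+0.1667) = 0.3627 m
residual clearance needed = 0.2000+0.0000+0.0400 = 0.2400 m
S_min ≈ 0.0300+0.0417+0.3627+0.2400  ⇒  S_min = 2023/3000 m

S_min = 2023/3000 m = 0.6743 m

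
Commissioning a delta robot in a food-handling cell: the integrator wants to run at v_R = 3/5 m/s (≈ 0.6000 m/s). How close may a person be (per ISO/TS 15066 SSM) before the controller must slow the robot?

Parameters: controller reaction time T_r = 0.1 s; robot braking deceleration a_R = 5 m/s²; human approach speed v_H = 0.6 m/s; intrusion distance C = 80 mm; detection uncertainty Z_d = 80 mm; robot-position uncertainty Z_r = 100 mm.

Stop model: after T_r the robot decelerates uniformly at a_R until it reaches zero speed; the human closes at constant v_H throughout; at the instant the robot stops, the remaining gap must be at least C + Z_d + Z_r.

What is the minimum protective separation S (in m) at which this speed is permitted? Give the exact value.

S_min = 61/125 m = 0.4880 m

T_s = v_R/a_R = (3/5)/5 = 0.1200 s
reaction-phase robot travel = 0.6000·0.1000 = 0.0600 m
robot under decel: 0.6000²/(2·5.0000) = 0.0360 m
person approaches 0.6000·(0.1000+0.1200) = 0.1320 m
margins: 0.0800+0.0800+0.1000 = 0.2600 m
S_min ≈ 0.0600+0.0360+0.1320+0.2600  ⇒  S_min = 61/125 m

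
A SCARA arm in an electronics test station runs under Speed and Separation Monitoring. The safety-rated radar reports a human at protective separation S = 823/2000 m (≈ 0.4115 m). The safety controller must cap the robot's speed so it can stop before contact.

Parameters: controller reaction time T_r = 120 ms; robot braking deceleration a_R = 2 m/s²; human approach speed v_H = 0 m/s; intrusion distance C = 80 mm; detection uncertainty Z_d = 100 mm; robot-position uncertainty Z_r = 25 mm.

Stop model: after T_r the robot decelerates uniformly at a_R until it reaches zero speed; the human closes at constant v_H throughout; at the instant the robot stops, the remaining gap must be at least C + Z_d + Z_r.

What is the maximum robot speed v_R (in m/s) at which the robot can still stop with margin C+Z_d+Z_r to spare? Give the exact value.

v_R_max = 7/10 m/s = 0.7000 m/s

at the boundary: (1/4)·v² + (3/25)·v + (-413/2000) = 0
  disc = (3/25)² − 4·(1/4)·(-413/2000) = 2209/10000 ; √disc = 47/100
  v_R = (−(3/25) + 47/100) / (2·(1/4)) = 7/10 m/s
check:
stop time T_s = (7/10)/2 = 0.3500 s
robot covers v_R·T_r = 0.7000·0.1200 = 0.0840 m before braking
braking distance = 0.7000²/(2·2.0000) = 0.1225 m
person approaches 0.0000·(0.1200+0.3500) = 0.0000 m
margins: 0.0800+0.1000+0.0250 = 0.2050 m
sum ≈ 0.0840+0.1225+0.0000+0.2050 ≈ 0.4115 m = S ✓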